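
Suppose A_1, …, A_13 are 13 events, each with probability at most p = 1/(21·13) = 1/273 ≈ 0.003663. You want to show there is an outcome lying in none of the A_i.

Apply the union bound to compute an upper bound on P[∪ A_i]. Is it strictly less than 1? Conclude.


Union bound: P[∪_{i=1}^{13} A_i] ≤ Σ_i P[A_i] ≤ 13·p = 13·(1/273) = 1/21.
Numerically: 1/21 ≈ 0.047619.
Is 1/21 < 1? YES.
Since P[∪ A_i] ≤ 1/21 < 1, the complement has P[∩ A_i^c] ≥ 1 − 1/21 = 20/21 > 0, so some outcome avoids every A_i.

13·p = 1/21 ≈ 0.047619; existence CERTIFIED by the union bound.


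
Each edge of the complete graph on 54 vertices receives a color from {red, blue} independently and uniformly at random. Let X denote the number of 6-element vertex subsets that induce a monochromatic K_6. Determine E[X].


Let X = Σ_S X_S over the C(54, 6) = 25827165 subsets S of size 6, where X_S = 1 if the K_6 on S is monochromatic.
For a fixed S, the K_6 on S has C(6, 2) = 15 edges. P[all 15 edges red] = (1/2)^15, and likewise for blue, so P[monochromatic] = 2·(1/2)^15 = 2^{1 − 15} = 1/16384.
Summing: E[X] = C(54, 6) · 2^{1 − 15} = 25827165 · 1/16384 = 25827165/16384.
Numerically: E[X] ≈ 1576.365.

E[X] = C(54,6)·2^(1−C(6,2)) = 25827165/16384 ≈ 1576.365.


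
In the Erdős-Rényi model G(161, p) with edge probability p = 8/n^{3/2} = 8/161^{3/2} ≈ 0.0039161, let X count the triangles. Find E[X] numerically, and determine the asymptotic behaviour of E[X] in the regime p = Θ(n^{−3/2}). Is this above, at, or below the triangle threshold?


Number of potential triangles: C(161, 3) = 682640.
Each occurs with probability p³ ≈ (0.0039161)³ ≈ 6.0055601e-08.
By linearity: E[X] = C(161, 3)·p³ ≈ 682640 · 6.0055601e-08 ≈ 0.04100.
Since α = 3/2 > 1, p = c/n^{3/2} = o(1/n) is below the triangle threshold p ~ 1/n. Asymptotically E[X] ~ (c³/6)·n^{3(1−α)} = (8³/6)·n^{-1.5} → 0, so by Markov's inequality G has no triangles w.h.p.

E[X] ≈ 0.04100; in regime p = Θ(1/n^{3/2}) E[X] tends to 0 (below the triangle threshold p ~ 1/n).


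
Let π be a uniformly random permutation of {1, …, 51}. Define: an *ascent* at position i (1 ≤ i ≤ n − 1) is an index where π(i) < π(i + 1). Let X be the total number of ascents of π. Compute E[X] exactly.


Write X = Σ X_I over i = 1, …, 50, with X_I the indicator of one ascent.
There are 50 indicators.
For each fixed i, the pair (π(i), π(i+1)) is a uniformly random ordered pair of distinct values from {1, …, 51}; by symmetry P[π(i) < π(i+1)] = 1/2.
By linearity: E[X] = 50 · (1/2) = (51 − 1) · (1/2) = 25 ≈ 25.0000.

E[X] = 25 = 25.0000.


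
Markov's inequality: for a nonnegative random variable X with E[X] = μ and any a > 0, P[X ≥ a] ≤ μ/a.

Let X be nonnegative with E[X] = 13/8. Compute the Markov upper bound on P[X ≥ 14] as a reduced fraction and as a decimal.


μ = E[X] = 13/8, a = 14.
Markov: P[X ≥ 14] ≤ μ/a = (13/8)/14 = 13/112.
Numerically: ≈ 0.11607.
(Since a = 14 > μ = 1.62500, the bound 13/112 is < 1 and informative.)

P[X ≥ 14] ≤ 13/112 ≈ 0.11607.


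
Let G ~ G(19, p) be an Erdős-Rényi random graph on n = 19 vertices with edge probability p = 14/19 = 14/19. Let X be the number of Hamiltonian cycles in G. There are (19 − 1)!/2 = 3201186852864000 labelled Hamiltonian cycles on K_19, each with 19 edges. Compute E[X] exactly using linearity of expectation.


K_19 has (19 − 1)!/2 = 3201186852864000 labelled Hamiltonian cycles.
For each such Hamiltonian cycle H, let X_H = 1 if all 19 edges of H are present in G. Then P[X_H = 1] = p^{19} = (14/19)^{19} = 5976303958948914397184/1978419655660313589123979.
By linearity of expectation: E[X] = Σ_H E[X_H] = 3201186852864000 · p^{19} = 3201186852864000 · 5976303958948914397184/1978419655660313589123979 = 19131265662106339128470788663934976000/1978419655660313589123979.
Numerically: E[X] ≈ 9.67e+12.

E[X] = 3201186852864000 · (14/19)^{19} = 19131265662106339128470788663934976000/1978419655660313589123979 ≈ 9.67e+12.


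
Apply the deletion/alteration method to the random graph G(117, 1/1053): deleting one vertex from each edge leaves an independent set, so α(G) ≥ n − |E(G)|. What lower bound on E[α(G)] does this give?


E[|E(G)|] = C(117, 2)·p = 6786 · (1/1053) = 58/9.
E[α(G)] ≥ n − E[|E(G)|] = 117 − 58/9 = 995/9.
Numerically: ≈ 110.55556.
(This is only a lower bound; the true E[α(G)] may be larger.)

E[α(G)] ≥ 995/9 ≈ 110.55556.


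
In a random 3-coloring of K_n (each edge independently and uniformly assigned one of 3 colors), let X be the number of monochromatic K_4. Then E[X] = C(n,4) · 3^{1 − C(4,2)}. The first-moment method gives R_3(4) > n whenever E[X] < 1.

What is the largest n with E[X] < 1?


We need C(n, 4) · 3^{1 − 6} < 1, i.e. C(n, 4) < 3^{6 − 1} = 243.
Check values of n near the boundary:
  n = 8: C(8, 4) = 70; 70 < 243? YES
  n = 9: C(9, 4) = 126; 126 < 243? YES
  n = 10: C(10, 4) = 210; 210 < 243? YES
  n = 11: C(11, 4) = 330; 330 < 243? NO
  n = 12: C(12, 4) = 495; 495 < 243? NO
The largest n with C(n, 4) < 243 is n = 10 (where E[X] = 70/81 ≈ 0.8641975). Hence R_3(4) > 10, i.e. R_3(4) ≥ 11.

Largest n = 10; hence R_3(4) > 10.


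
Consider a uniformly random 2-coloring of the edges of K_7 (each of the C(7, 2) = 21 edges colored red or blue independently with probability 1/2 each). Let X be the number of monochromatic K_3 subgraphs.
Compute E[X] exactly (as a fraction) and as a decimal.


Let X = Σ_S X_S over the C(7, 3) = 35 subsets S of size 3, where X_S = 1 if the K_3 on S is monochromatic.
For a fixed S, the K_3 on S has C(3, 2) = 3 edges. P[all 3 edges red] = (1/2)^3, and likewise for blue, so P[monochromatic] = 2·(1/2)^3 = 2^{1 − 3} = 1/4.
Summing: E[X] = C(7, 3) · 2^{1 − 3} = 35 · 1/4 = 35/4.
Numerically: E[X] ≈ 8.75000.

E[X] = C(7,3)·2^(1−C(3,2)) = 35/4 ≈ 8.75000.


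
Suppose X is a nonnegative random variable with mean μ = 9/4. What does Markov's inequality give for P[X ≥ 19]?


μ = E[X] = 9/4, a = 19.
Markov: P[X ≥ 19] ≤ μ/a = (9/4)/19 = 9/76.
Numerically: ≈ 0.118.
(Since a = 19 > μ = 2.250, the bound 9/76 is < 1 and informative.)

P[X ≥ 19] ≤ 9/76 ≈ 0.118.


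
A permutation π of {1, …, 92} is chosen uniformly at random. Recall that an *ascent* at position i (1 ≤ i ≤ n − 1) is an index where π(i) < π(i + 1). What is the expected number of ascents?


Write X = Σ X_I over i = 1, …, 91, with X_I the indicator of one ascent.
There are 91 indicators.
For each fixed i, the pair (π(i), π(i+1)) is a uniformly random ordered pair of distinct values from {1, …, 92}; by symmetry P[π(i) < π(i+1)] = 1/2.
By linearity: E[X] = 91 · (1/2) = (92 − 1) · (1/2) = 91/2 ≈ 45.50000.

E[X] = 91/2 = 45.50000.


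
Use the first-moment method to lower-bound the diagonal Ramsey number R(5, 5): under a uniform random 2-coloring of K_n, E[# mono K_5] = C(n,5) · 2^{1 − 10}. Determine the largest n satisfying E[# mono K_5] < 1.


We need C(n, 5) · 2^{1 − 10} < 1, i.e. C(n, 5) < 2^{10 − 1} = 512.
Check values of n near the boundary:
  n = 6: C(6, 5) = 6; 6 < 512? YES
  n = 7: C(7, 5) = 21; 21 < 512? YES
  n = 8: C(8, 5) = 56; 56 < 512? YES
  n = 9: C(9, 5) = 126; 126 < 512? YES
  n = 10: C(10, 5) = 252; 252 < 512? YES
  n = 11: C(11, 5) = 462; 462 < 512? YES
  n = 12: C(12, 5) = 792; 792 < 512? NO
  n = 13: C(13, 5) = 1287; 1287 < 512? NO
The largest n with C(n, 5) < 512 is n = 11 (where E[X] = 231/256 ≈ 0.9023). Hence R(5, 5) > 11, i.e. R(5, 5) ≥ 12.

Largest n = 11; hence R(5, 5) > 11.


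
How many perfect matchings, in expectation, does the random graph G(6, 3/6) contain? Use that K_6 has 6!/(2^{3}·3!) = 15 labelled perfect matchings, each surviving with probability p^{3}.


K_6 has 6!/(2^{3}·3!) = 15 labelled perfect matchings.
For each such perfect matching H, let X_H = 1 if all 3 edges of H are present in G. Then P[X_H = 1] = p^{3} = (1/2)^{3} = 1/8.
Summing the indicators: E[X] = Σ_H E[X_H] = 15 · p^{3} = 15 · 1/8 = 15/8.
Numerically: E[X] ≈ 1.875.

E[X] = 15 · (1/2)^{3} = 15/8 ≈ 1.875.


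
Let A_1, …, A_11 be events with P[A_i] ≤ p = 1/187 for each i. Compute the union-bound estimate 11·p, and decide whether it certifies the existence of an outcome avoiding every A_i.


Union bound: P[∪_{i=1}^{11} A_i] ≤ Σ_i P[A_i] ≤ 11·p = 11·(1/187) = 1/17.
Numerically: 1/17 ≈ 0.058824.
Is 1/17 < 1? YES.
Since P[∪ A_i] ≤ 1/17 < 1, the complement has P[∩ A_i^c] ≥ 1 − 1/17 = 16/17 > 0, so some outcome avoids every A_i.

11·p = 1/17 ≈ 0.058824; existence CERTIFIED by the union bound.


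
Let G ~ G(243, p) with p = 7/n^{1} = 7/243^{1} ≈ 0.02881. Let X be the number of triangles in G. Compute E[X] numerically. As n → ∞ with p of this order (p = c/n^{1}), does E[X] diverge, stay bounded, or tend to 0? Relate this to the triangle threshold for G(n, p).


Number of potential triangles: C(243, 3) = 2362041.
Each occurs with probability p³ ≈ (0.02881)³ ≈ 2.390426e-05.
By linearity: E[X] = C(243, 3)·p³ ≈ 2362041 · 2.390426e-05 ≈ 56.4628.
Here α = 1, so p = 7/n is exactly at the triangle threshold p ~ 1/n. Asymptotically E[X] → c³/6 = 7³/6 = 343/6 ≈ 57.1667, a bounded constant. In this regime the triangle count is asymptotically Poisson(c³/6).

E[X] ≈ 56.4628; in regime p = Θ(1/n^{1}) E[X] stays bounded (at the triangle threshold p ~ 1/n).


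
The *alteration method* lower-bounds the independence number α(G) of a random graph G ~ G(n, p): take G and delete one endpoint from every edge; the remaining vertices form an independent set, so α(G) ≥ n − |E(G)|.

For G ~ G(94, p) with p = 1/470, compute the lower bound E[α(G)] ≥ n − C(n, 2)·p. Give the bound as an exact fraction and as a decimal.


E[|E(G)|] = C(94, 2)·p = 4371 · (1/470) = 93/10.
E[α(G)] ≥ n − E[|E(G)|] = 94 − 93/10 = 847/10.
Numerically: ≈ 84.700000.
(This is only a lower bound; the true E[α(G)] may be larger.)

E[α(G)] ≥ 847/10 ≈ 84.700000.


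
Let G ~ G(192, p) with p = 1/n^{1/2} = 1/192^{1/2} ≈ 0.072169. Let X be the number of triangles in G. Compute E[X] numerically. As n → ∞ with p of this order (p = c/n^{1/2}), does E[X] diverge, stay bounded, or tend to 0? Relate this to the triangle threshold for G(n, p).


Number of potential triangles: C(192, 3) = 1161280.
Each occurs with probability p³ ≈ (0.072169)³ ≈ 3.7587908e-04.
By linearity: E[X] = C(192, 3)·p³ ≈ 1161280 · 3.7587908e-04 ≈ 436.50086.
Since α = 1/2 < 1, p = c/n^{1/2} ≫ 1/n is above the triangle threshold p ~ 1/n. Asymptotically E[X] ~ (c³/6)·n^{3(1−α)} = (1³/6)·n^{1.5} → ∞; triangles are abundant w.h.p.

E[X] ≈ 436.50086; in regime p = Θ(1/n^{1/2}) E[X] diverges (above the triangle threshold p ~ 1/n).


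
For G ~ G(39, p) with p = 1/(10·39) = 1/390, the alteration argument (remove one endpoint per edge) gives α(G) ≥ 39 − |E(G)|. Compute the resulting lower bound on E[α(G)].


E[|E(G)|] = C(39, 2)·p = 741 · (1/390) = 19/10.
E[α(G)] ≥ n − E[|E(G)|] = 39 − 19/10 = 371/10.
Numerically: ≈ 37.100000.
(This is only a lower bound; the true E[α(G)] may be larger.)

E[α(G)] ≥ 371/10 ≈ 37.100000.


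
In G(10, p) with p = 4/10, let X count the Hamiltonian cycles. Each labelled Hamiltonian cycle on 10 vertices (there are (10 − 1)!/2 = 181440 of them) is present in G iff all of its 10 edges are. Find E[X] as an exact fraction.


K_10 has (10 − 1)!/2 = 181440 labelled Hamiltonian cycles.
For each such Hamiltonian cycle H, let X_H = 1 if all 10 edges of H are present in G. Then P[X_H = 1] = p^{10} = (2/5)^{10} = 1024/9765625.
By linearity: E[X] = Σ_H E[X_H] = 181440 · p^{10} = 181440 · 1024/9765625 = 37158912/1953125.
Numerically: E[X] ≈ 19.025.

E[X] = 181440 · (2/5)^{10} = 37158912/1953125 ≈ 19.025.


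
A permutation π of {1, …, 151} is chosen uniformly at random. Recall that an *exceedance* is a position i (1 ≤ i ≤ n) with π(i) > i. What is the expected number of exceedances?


Write X = Σ_{i=1}^{151} X_i, where X_i = 1_{π(i) > i}.
For each fixed i, π(i) is uniform over {1, …, 151} (marginal of a uniform permutation), so P[π(i) > i] = (n − i)/n. Summing: Σ_{i=1}^{151} (n − i)/n = (0 + 1 + … + 150)/151 = 151(151 − 1)/(2·151) = (151 − 1)/2.
Hence E[X] = Σ_{i=1}^{151} (151 − i)/151 = 75 ≈ 75.0000.

E[X] = 75 = 75.0000.


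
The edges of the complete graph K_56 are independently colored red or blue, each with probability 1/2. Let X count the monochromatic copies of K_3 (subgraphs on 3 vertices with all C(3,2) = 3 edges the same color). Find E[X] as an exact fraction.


Let X = Σ_S X_S over the C(56, 3) = 27720 subsets S of size 3, where X_S = 1 if the K_3 on S is monochromatic.
For a fixed S, the K_3 on S has C(3, 2) = 3 edges. P[all 3 edges red] = (1/2)^3, and likewise for blue, so P[monochromatic] = 2·(1/2)^3 = 2^{1 − 3} = 1/4.
By linearity: E[X] = C(56, 3) · 2^{1 − 3} = 27720 · 1/4 = 6930.
Numerically: E[X] ≈ 6930.000.

E[X] = C(56,3)·2^(1−C(3,2)) = 6930 ≈ 6930.000.


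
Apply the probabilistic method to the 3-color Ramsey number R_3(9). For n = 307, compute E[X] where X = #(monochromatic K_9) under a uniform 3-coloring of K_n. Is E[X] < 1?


E[X] = C(307, 9) · 3^{1 − 36} = 59303278327292350 · 3^{−35} = 59303278327292350/50031545098999707.
As a reduced fraction: E[X] = 59303278327292350/50031545098999707 ≈ 1.185318.
Is E[X] < 1? NO.
Since E[X] ≥ 1, the first-moment bound is inconclusive at n = 307; it does NOT by itself certify R_3(9) > 307.

E[X] = 59303278327292350/50031545098999707 ≈ 1.185318; E[X] ≥ 1; first-moment method inconclusive here.


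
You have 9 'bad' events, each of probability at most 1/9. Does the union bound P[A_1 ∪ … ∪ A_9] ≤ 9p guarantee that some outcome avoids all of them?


Union bound: P[∪_{i=1}^{9} A_i] ≤ Σ_i P[A_i] ≤ 9·p = 9·(1/9) = 1.
Numerically: 1 ≈ 1.000.
Is 1 < 1? NO.
Since the bound 1 is ≥ 1, the union bound is uninformative here; it does NOT by itself certify existence.

9·p = 1 ≈ 1.000; existence NOT certified by the union bound.


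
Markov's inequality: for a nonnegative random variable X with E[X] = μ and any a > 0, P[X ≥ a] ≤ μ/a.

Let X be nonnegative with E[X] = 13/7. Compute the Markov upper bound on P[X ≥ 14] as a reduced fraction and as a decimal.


μ = E[X] = 13/7, a = 14.
Markov: P[X ≥ 14] ≤ μ/a = (13/7)/14 = 13/98.
Numerically: ≈ 0.133.
(Since a = 14 > μ = 1.857, the bound 13/98 is < 1 and informative.)

P[X ≥ 14] ≤ 13/98 ≈ 0.133.


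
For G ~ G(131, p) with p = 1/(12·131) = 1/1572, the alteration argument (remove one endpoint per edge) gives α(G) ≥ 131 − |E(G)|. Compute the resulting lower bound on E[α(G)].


E[|E(G)|] = C(131, 2)·p = 8515 · (1/1572) = 65/12.
E[α(G)] ≥ n − E[|E(G)|] = 131 − 65/12 = 1507/12.
Numerically: ≈ 125.583333.
(This is only a lower bound; the true E[α(G)] may be larger.)

E[α(G)] ≥ 1507/12 ≈ 125.583333.


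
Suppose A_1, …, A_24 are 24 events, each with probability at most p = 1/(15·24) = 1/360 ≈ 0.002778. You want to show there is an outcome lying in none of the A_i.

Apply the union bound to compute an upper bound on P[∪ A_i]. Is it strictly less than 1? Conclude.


Union bound: P[∪_{i=1}^{24} A_i] ≤ Σ_i P[A_i] ≤ 24·p = 24·(1/360) = 1/15.
Numerically: 1/15 ≈ 0.066667.
Is 1/15 < 1? YES.
Since P[∪ A_i] ≤ 1/15 < 1, the complement has P[∩ A_i^c] ≥ 1 − 1/15 = 14/15 > 0, so some outcome avoids every A_i.

24·p = 1/15 ≈ 0.066667; existence CERTIFIED by the union bound.


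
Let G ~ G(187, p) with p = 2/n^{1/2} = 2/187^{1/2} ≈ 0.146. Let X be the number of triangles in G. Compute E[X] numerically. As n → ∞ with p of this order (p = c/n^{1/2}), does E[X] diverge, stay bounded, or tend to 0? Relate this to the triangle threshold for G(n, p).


Number of potential triangles: C(187, 3) = 1072445.
Each occurs with probability p³ ≈ (0.146)³ ≈ 3.12844e-03.
By linearity: E[X] = C(187, 3)·p³ ≈ 1072445 · 3.12844e-03 ≈ 3355.078.
Since α = 1/2 < 1, p = c/n^{1/2} ≫ 1/n is above the triangle threshold p ~ 1/n. Asymptotically E[X] ~ (c³/6)·n^{3(1−α)} = (2³/6)·n^{1.5} → ∞; triangles are abundant w.h.p.

E[X] ≈ 3355.078; in regime p = Θ(1/n^{1/2}) E[X] diverges (above the triangle threshold p ~ 1/n).


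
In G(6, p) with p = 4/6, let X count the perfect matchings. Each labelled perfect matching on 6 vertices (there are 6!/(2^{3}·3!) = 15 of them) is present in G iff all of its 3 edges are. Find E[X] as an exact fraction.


K_6 has 6!/(2^{3}·3!) = 15 labelled perfect matchings.
For each such perfect matching H, let X_H = 1 if all 3 edges of H are present in G. Then P[X_H = 1] = p^{3} = (2/3)^{3} = 8/27.
By linearity of expectation: E[X] = Σ_H E[X_H] = 15 · p^{3} = 15 · 8/27 = 40/9.
Numerically: E[X] ≈ 4.4444.

E[X] = 15 · (2/3)^{3} = 40/9 ≈ 4.4444.


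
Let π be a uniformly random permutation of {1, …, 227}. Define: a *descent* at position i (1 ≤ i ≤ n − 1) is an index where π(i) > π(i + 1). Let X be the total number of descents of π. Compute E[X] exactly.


Write X = Σ X_I over i = 1, …, 226, with X_I the indicator of one descent.
There are 226 indicators.
For each fixed i, the pair (π(i), π(i+1)) is a uniformly random ordered pair of distinct values from {1, …, 227}; by symmetry P[π(i) > π(i+1)] = 1/2.
By linearity: E[X] = 226 · (1/2) = (227 − 1) · (1/2) = 113 ≈ 113.000000.

E[X] = 113 = 113.000000.


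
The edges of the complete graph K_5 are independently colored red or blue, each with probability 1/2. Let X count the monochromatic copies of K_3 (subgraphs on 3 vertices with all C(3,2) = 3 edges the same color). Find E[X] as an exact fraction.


Let X = Σ_S X_S over the C(5, 3) = 10 subsets S of size 3, where X_S = 1 if the K_3 on S is monochromatic.
For a fixed S, the K_3 on S has C(3, 2) = 3 edges. P[all 3 edges red] = (1/2)^3, and likewise for blue, so P[monochromatic] = 2·(1/2)^3 = 2^{1 − 3} = 1/4.
Summing: E[X] = C(5, 3) · 2^{1 − 3} = 10 · 1/4 = 5/2.
Numerically: E[X] ≈ 2.5000.

E[X] = C(5,3)·2^(1−C(3,2)) = 5/2 ≈ 2.5000.


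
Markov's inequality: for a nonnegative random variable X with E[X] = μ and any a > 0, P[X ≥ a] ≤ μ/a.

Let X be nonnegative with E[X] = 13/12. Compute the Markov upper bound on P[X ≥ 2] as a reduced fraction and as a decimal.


μ = E[X] = 13/12, a = 2.
Markov: P[X ≥ 2] ≤ μ/a = (13/12)/2 = 13/24.
Numerically: ≈ 0.542.
(Since a = 2 > μ = 1.083, the bound 13/24 is < 1 and informative.)

P[X ≥ 2] ≤ 13/24 ≈ 0.542.


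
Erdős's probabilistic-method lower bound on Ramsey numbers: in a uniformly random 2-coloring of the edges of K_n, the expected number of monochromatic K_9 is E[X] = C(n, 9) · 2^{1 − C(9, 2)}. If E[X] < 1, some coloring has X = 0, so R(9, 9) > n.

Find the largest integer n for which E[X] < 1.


We need C(n, 9) · 2^{1 − 36} < 1, i.e. C(n, 9) < 2^{36 − 1} = 34359738368.
Check values of n near the boundary:
  n = 59: C(59, 9) = 12565671261; 12565671261 < 34359738368? YES
  n = 60: C(60, 9) = 14783142660; 14783142660 < 34359738368? YES
  n = 61: C(61, 9) = 17341763505; 17341763505 < 34359738368? YES
  n = 62: C(62, 9) = 20286591270; 20286591270 < 34359738368? YES
  n = 63: C(63, 9) = 23667689815; 23667689815 < 34359738368? YES
  n = 64: C(64, 9) = 27540584512; 27540584512 < 34359738368? YES
  n = 65: C(65, 9) = 31966749880; 31966749880 < 34359738368? YES
  n = 66: C(66, 9) = 37014131440; 37014131440 < 34359738368? NO
The largest n with C(n, 9) < 34359738368 is n = 65 (where E[X] = 3995843735/4294967296 ≈ 0.93035). Hence R(9, 9) > 65, i.e. R(9, 9) ≥ 66.

Largest n = 65; hence R(9, 9) > 65.


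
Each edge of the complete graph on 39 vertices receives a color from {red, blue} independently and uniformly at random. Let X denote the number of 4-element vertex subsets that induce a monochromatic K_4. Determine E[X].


Let X = Σ_S X_S over the C(39, 4) = 82251 subsets S of size 4, where X_S = 1 if the K_4 on S is monochromatic.
For a fixed S, the K_4 on S has C(4, 2) = 6 edges. P[all 6 edges red] = (1/2)^6, and likewise for blue, so P[monochromatic] = 2·(1/2)^6 = 2^{1 − 6} = 1/32.
Summing: E[X] = C(39, 4) · 2^{1 − 6} = 82251 · 1/32 = 82251/32.
Numerically: E[X] ≈ 2570.3438.

E[X] = C(39,4)·2^(1−C(4,2)) = 82251/32 ≈ 2570.3438.


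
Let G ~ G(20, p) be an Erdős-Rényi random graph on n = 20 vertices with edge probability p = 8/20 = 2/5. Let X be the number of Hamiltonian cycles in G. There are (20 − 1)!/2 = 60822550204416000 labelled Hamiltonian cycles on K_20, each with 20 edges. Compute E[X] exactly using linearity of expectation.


K_20 has (20 − 1)!/2 = 60822550204416000 labelled Hamiltonian cycles.
For each such Hamiltonian cycle H, let X_H = 1 if all 20 edges of H are present in G. Then P[X_H = 1] = p^{20} = (2/5)^{20} = 1048576/95367431640625.
Summing the indicators: E[X] = Σ_H E[X_H] = 60822550204416000 · p^{20} = 60822550204416000 · 1048576/95367431640625 = 510216531225165692928/762939453125.
Numerically: E[X] ≈ 6.68751e+08.

E[X] = 60822550204416000 · (2/5)^{20} = 510216531225165692928/762939453125 ≈ 6.68751e+08.


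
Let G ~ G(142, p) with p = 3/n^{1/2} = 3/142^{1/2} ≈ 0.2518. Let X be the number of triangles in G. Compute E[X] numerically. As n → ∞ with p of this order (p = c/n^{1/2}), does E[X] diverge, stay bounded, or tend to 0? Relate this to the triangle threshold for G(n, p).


Number of potential triangles: C(142, 3) = 467180.
Each occurs with probability p³ ≈ (0.2518)³ ≈ 1.595627e-02.
By linearity: E[X] = C(142, 3)·p³ ≈ 467180 · 1.595627e-02 ≈ 7454.4480.
Since α = 1/2 < 1, p = c/n^{1/2} ≫ 1/n is above the triangle threshold p ~ 1/n. Asymptotically E[X] ~ (c³/6)·n^{3(1−α)} = (3³/6)·n^{1.5} → ∞; triangles are abundant w.h.p.

E[X] ≈ 7454.4480; in regime p = Θ(1/n^{1/2}) E[X] diverges (above the triangle threshold p ~ 1/n).


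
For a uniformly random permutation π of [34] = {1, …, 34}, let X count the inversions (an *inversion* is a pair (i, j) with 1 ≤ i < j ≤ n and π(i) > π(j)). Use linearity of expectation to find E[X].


Write X = Σ X_I over the C(34, 2) = 561 pairs i < j, with X_I the indicator of one inversion.
There are 561 indicators.
For each fixed pair i < j, the values π(i) and π(j) are two distinct elements of {1, …, 34} in uniformly random order; by symmetry P[π(i) > π(j)] = 1/2.
By linearity: E[X] = 561 · (1/2) = C(34, 2) · (1/2) = 561/2 = 561/2 ≈ 280.50000.

E[X] = 561/2 = 280.50000.


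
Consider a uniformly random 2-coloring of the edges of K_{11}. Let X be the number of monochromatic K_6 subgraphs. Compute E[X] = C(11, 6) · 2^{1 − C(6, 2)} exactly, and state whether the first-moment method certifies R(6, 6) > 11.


E[X] = C(11, 6) · 2^{1 − 15} = 462 · 2^{−14} = 462/16384.
As a reduced fraction: E[X] = 231/8192 ≈ 0.028198.
Is E[X] < 1? YES.
Since E[X] < 1, there exists a 2-coloring of K_{11} with no monochromatic K_6; hence R(6, 6) > 11.

E[X] = 231/8192 ≈ 0.028198; E[X] < 1, so R(6, 6) > 11.


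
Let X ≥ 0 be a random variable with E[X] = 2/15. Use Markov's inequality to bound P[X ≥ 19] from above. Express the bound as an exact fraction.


μ = E[X] = 2/15, a = 19.
Markov: P[X ≥ 19] ≤ μ/a = (2/15)/19 = 2/285.
Numerically: ≈ 0.00702.
(Since a = 19 > μ = 0.13333, the bound 2/285 is < 1 and informative.)

P[X ≥ 19] ≤ 2/285 ≈ 0.00702.


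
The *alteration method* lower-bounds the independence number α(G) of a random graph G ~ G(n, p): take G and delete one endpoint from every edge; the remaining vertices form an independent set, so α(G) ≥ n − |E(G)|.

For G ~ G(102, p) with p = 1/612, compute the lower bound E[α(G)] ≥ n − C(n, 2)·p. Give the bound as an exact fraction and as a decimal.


E[|E(G)|] = C(102, 2)·p = 5151 · (1/612) = 101/12.
E[α(G)] ≥ n − E[|E(G)|] = 102 − 101/12 = 1123/12.
Numerically: ≈ 93.5833.
(This is only a lower bound; the true E[α(G)] may be larger.)

E[α(G)] ≥ 1123/12 ≈ 93.5833.


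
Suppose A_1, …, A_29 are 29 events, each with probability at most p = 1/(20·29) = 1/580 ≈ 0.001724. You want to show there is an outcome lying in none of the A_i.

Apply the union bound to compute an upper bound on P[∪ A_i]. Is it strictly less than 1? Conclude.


Union bound: P[∪_{i=1}^{29} A_i] ≤ Σ_i P[A_i] ≤ 29·p = 29·(1/580) = 1/20.
Numerically: 1/20 ≈ 0.050000.
Is 1/20 < 1? YES.
Since P[∪ A_i] ≤ 1/20 < 1, the complement has P[∩ A_i^c] ≥ 1 − 1/20 = 19/20 > 0, so some outcome avoids every A_i.

29·p = 1/20 ≈ 0.050000; existence CERTIFIED by the union bound.


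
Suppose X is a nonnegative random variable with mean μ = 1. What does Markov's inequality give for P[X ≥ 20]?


μ = E[X] = 1, a = 20.
Markov: P[X ≥ 20] ≤ μ/a = (1)/20 = 1/20.
Numerically: ≈ 0.05000.
(Since a = 20 > μ = 1.00000, the bound 1/20 is < 1 and informative.)

P[X ≥ 20] ≤ 1/20 ≈ 0.05000.


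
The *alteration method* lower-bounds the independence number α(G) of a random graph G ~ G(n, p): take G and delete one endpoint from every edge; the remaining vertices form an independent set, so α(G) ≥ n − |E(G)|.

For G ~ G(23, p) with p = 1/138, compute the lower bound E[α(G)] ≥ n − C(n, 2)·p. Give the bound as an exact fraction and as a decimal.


E[|E(G)|] = C(23, 2)·p = 253 · (1/138) = 11/6.
E[α(G)] ≥ n − E[|E(G)|] = 23 − 11/6 = 127/6.
Numerically: ≈ 21.167.
(This is only a lower bound; the true E[α(G)] may be larger.)

E[α(G)] ≥ 127/6 ≈ 21.167.


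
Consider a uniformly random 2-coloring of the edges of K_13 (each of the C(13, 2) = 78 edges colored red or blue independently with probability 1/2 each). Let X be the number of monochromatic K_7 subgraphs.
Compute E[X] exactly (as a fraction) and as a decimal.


Let X = Σ_S X_S over the C(13, 7) = 1716 subsets S of size 7, where X_S = 1 if the K_7 on S is monochromatic.
For a fixed S, the K_7 on S has C(7, 2) = 21 edges. P[all 21 edges red] = (1/2)^21, and likewise for blue, so P[monochromatic] = 2·(1/2)^21 = 2^{1 − 21} = 1/1048576.
Summing: E[X] = C(13, 7) · 2^{1 − 21} = 1716 · 1/1048576 = 429/262144.
Numerically: E[X] ≈ 0.001637.

E[X] = C(13,7)·2^(1−C(7,2)) = 429/262144 ≈ 0.001637.


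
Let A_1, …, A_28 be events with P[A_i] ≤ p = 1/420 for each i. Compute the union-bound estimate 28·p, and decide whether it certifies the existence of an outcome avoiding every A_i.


Union bound: P[∪_{i=1}^{28} A_i] ≤ Σ_i P[A_i] ≤ 28·p = 28·(1/420) = 1/15.
Numerically: 1/15 ≈ 0.0666667.
Is 1/15 < 1? YES.
Since P[∪ A_i] ≤ 1/15 < 1, the complement has P[∩ A_i^c] ≥ 1 − 1/15 = 14/15 > 0, so some outcome avoids every A_i.

28·p = 1/15 ≈ 0.0666667; existence CERTIFIED by the union bound.


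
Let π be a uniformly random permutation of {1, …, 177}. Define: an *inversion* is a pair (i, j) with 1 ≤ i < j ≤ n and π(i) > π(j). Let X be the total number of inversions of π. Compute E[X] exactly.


Write X = Σ X_I over the C(177, 2) = 15576 pairs i < j, with X_I the indicator of one inversion.
There are 15576 indicators.
For each fixed pair i < j, the values π(i) and π(j) are two distinct elements of {1, …, 177} in uniformly random order; by symmetry P[π(i) > π(j)] = 1/2.
By linearity: E[X] = 15576 · (1/2) = C(177, 2) · (1/2) = 15576/2 = 7788 ≈ 7788.00000.

E[X] = 7788 = 7788.00000.


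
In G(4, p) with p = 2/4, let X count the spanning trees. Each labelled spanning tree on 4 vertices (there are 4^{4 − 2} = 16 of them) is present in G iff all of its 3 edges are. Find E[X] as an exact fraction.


K_4 has 4^{4 − 2} = 16 labelled spanning trees.
For each such spanning tree H, let X_H = 1 if all 3 edges of H are present in G. Then P[X_H = 1] = p^{3} = (1/2)^{3} = 1/8.
By linearity of expectation: E[X] = Σ_H E[X_H] = 16 · p^{3} = 16 · 1/8 = 2.
Numerically: E[X] ≈ 2.

E[X] = 16 · (1/2)^{3} = 2 ≈ 2.


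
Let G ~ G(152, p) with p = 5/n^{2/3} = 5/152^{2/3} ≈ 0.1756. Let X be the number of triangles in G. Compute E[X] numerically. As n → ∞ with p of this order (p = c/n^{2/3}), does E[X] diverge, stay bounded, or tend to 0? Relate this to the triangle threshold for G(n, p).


Number of potential triangles: C(152, 3) = 573800.
Each occurs with probability p³ ≈ (0.1756)³ ≈ 5.410319e-03.
By linearity: E[X] = C(152, 3)·p³ ≈ 573800 · 5.410319e-03 ≈ 3104.4408.
Since α = 2/3 < 1, p = c/n^{2/3} ≫ 1/n is above the triangle threshold p ~ 1/n. Asymptotically E[X] ~ (c³/6)·n^{3(1−α)} = (5³/6)·n^{1} → ∞; triangles are abundant w.h.p.

E[X] ≈ 3104.4408; in regime p = Θ(1/n^{2/3}) E[X] diverges (above the triangle threshold p ~ 1/n).


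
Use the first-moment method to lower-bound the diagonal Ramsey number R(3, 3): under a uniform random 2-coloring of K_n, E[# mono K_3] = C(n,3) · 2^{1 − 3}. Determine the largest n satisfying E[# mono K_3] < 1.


We need C(n, 3) · 2^{1 − 3} < 1, i.e. C(n, 3) < 2^{3 − 1} = 4.
Check values of n near the boundary:
  n = 3: C(3, 3) = 1; 1 < 4? YES
  n = 4: C(4, 3) = 4; 4 < 4? NO
  n = 5: C(5, 3) = 10; 10 < 4? NO
  n = 6: C(6, 3) = 20; 20 < 4? NO
The largest n with C(n, 3) < 4 is n = 3 (where E[X] = 1/4 ≈ 0.250). Hence R(3, 3) > 3, i.e. R(3, 3) ≥ 4.

Largest n = 3; hence R(3, 3) > 3.


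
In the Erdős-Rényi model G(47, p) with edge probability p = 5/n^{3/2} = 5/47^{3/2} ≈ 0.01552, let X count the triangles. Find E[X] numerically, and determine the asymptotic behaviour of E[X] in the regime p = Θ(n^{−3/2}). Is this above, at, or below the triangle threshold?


Number of potential triangles: C(47, 3) = 16215.
Each occurs with probability p³ ≈ (0.01552)³ ≈ 3.736540e-06.
By linearity: E[X] = C(47, 3)·p³ ≈ 16215 · 3.736540e-06 ≈ 0.0606.
Since α = 3/2 > 1, p = c/n^{3/2} = o(1/n) is below the triangle threshold p ~ 1/n. Asymptotically E[X] ~ (c³/6)·n^{3(1−α)} = (5³/6)·n^{-1.5} → 0, so by Markov's inequality G has no triangles w.h.p.

E[X] ≈ 0.0606; in regime p = Θ(1/n^{3/2}) E[X] tends to 0 (below the triangle threshold p ~ 1/n).


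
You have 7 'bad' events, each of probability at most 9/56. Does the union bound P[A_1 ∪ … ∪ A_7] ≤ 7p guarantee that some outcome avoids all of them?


Union bound: P[∪_{i=1}^{7} A_i] ≤ Σ_i P[A_i] ≤ 7·p = 7·(9/56) = 9/8.
Numerically: 9/8 ≈ 1.12500.
Is 9/8 < 1? NO.
Since the bound 9/8 is ≥ 1, the union bound is uninformative here; it does NOT by itself certify existence.

7·p = 9/8 ≈ 1.12500; existence NOT certified by the union bound.


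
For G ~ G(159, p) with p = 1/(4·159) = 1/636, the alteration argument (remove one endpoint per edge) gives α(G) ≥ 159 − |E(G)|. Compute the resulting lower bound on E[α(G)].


E[|E(G)|] = C(159, 2)·p = 12561 · (1/636) = 79/4.
E[α(G)] ≥ n − E[|E(G)|] = 159 − 79/4 = 557/4.
Numerically: ≈ 139.250.
(This is only a lower bound; the true E[α(G)] may be larger.)

E[α(G)] ≥ 557/4 ≈ 139.250.


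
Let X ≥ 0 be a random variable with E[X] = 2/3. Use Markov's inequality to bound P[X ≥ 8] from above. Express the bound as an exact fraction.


μ = E[X] = 2/3, a = 8.
Markov: P[X ≥ 8] ≤ μ/a = (2/3)/8 = 1/12.
Numerically: ≈ 0.083.
(Since a = 8 > μ = 0.667, the bound 1/12 is < 1 and informative.)

P[X ≥ 8] ≤ 1/12 ≈ 0.083.


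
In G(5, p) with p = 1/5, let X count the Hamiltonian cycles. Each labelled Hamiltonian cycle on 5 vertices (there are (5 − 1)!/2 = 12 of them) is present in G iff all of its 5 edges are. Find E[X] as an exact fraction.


K_5 has (5 − 1)!/2 = 12 labelled Hamiltonian cycles.
For each such Hamiltonian cycle H, let X_H = 1 if all 5 edges of H are present in G. Then P[X_H = 1] = p^{5} = (1/5)^{5} = 1/3125.
By linearity: E[X] = Σ_H E[X_H] = 12 · p^{5} = 12 · 1/3125 = 12/3125.
Numerically: E[X] ≈ 0.00384.

E[X] = 12 · (1/5)^{5} = 12/3125 ≈ 0.00384.


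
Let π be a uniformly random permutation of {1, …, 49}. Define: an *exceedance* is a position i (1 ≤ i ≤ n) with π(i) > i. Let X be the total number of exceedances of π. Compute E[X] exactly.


Write X = Σ_{i=1}^{49} X_i, where X_i = 1_{π(i) > i}.
For each fixed i, π(i) is uniform over {1, …, 49} (marginal of a uniform permutation), so P[π(i) > i] = (n − i)/n. Summing: Σ_{i=1}^{49} (n − i)/n = (0 + 1 + … + 48)/49 = 49(49 − 1)/(2·49) = (49 − 1)/2.
Hence E[X] = Σ_{i=1}^{49} (49 − i)/49 = 24 ≈ 24.00000.

E[X] = 24 = 24.00000.


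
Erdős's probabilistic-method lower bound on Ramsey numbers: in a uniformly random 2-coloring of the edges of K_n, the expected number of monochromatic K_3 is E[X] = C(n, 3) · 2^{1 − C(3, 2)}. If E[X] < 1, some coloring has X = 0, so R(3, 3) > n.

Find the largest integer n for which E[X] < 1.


We need C(n, 3) · 2^{1 − 3} < 1, i.e. C(n, 3) < 2^{3 − 1} = 4.
Check values of n near the boundary:
  n = 3: C(3, 3) = 1; 1 < 4? YES
  n = 4: C(4, 3) = 4; 4 < 4? NO
  n = 5: C(5, 3) = 10; 10 < 4? NO
The largest n with C(n, 3) < 4 is n = 3 (where E[X] = 1/4 ≈ 0.25000). Hence R(3, 3) > 3, i.e. R(3, 3) ≥ 4.

Largest n = 3; hence R(3, 3) > 3.


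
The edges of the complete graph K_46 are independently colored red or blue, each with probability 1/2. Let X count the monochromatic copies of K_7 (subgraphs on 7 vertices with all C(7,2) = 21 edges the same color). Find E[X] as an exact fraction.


Let X = Σ_S X_S over the C(46, 7) = 53524680 subsets S of size 7, where X_S = 1 if the K_7 on S is monochromatic.
For a fixed S, the K_7 on S has C(7, 2) = 21 edges. P[all 21 edges red] = (1/2)^21, and likewise for blue, so P[monochromatic] = 2·(1/2)^21 = 2^{1 − 21} = 1/1048576.
By linearity of expectation: E[X] = C(46, 7) · 2^{1 − 21} = 53524680 · 1/1048576 = 6690585/131072.
Numerically: E[X] ≈ 51.04511.

E[X] = C(46,7)·2^(1−C(7,2)) = 6690585/131072 ≈ 51.04511.


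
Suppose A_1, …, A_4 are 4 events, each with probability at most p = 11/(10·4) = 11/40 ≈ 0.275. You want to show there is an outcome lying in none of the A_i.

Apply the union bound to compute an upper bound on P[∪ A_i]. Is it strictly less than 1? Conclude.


Union bound: P[∪_{i=1}^{4} A_i] ≤ Σ_i P[A_i] ≤ 4·p = 4·(11/40) = 11/10.
Numerically: 11/10 ≈ 1.100.
Is 11/10 < 1? NO.
Since the bound 11/10 is ≥ 1, the union bound is uninformative here; it does NOT by itself certify existence.

4·p = 11/10 ≈ 1.100; existence NOT certified by the union bound.


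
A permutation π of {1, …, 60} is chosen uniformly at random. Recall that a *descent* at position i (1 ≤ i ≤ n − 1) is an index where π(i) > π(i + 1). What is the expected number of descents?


Write X = Σ X_I over i = 1, …, 59, with X_I the indicator of one descent.
There are 59 indicators.
For each fixed i, the pair (π(i), π(i+1)) is a uniformly random ordered pair of distinct values from {1, …, 60}; by symmetry P[π(i) > π(i+1)] = 1/2.
By linearity: E[X] = 59 · (1/2) = (60 − 1) · (1/2) = 59/2 ≈ 29.5000.

E[X] = 59/2 = 29.5000.


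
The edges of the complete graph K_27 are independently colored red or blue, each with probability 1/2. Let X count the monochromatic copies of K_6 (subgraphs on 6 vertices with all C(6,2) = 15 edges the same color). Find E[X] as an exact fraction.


Let X = Σ_S X_S over the C(27, 6) = 296010 subsets S of size 6, where X_S = 1 if the K_6 on S is monochromatic.
For a fixed S, the K_6 on S has C(6, 2) = 15 edges. P[all 15 edges red] = (1/2)^15, and likewise for blue, so P[monochromatic] = 2·(1/2)^15 = 2^{1 − 15} = 1/16384.
By linearity of expectation: E[X] = C(27, 6) · 2^{1 − 15} = 296010 · 1/16384 = 148005/8192.
Numerically: E[X] ≈ 18.067.

E[X] = C(27,6)·2^(1−C(6,2)) = 148005/8192 ≈ 18.067.


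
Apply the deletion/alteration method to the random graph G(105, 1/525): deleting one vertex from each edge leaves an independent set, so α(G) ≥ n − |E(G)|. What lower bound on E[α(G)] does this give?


E[|E(G)|] = C(105, 2)·p = 5460 · (1/525) = 52/5.
E[α(G)] ≥ n − E[|E(G)|] = 105 − 52/5 = 473/5.
Numerically: ≈ 94.60000.
(This is only a lower bound; the true E[α(G)] may be larger.)

E[α(G)] ≥ 473/5 ≈ 94.60000.


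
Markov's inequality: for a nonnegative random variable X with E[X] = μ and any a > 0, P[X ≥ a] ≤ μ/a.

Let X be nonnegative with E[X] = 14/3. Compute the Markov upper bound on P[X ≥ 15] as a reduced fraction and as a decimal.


μ = E[X] = 14/3, a = 15.
Markov: P[X ≥ 15] ≤ μ/a = (14/3)/15 = 14/45.
Numerically: ≈ 0.311.
(Since a = 15 > μ = 4.667, the bound 14/45 is < 1 and informative.)

P[X ≥ 15] ≤ 14/45 ≈ 0.311.


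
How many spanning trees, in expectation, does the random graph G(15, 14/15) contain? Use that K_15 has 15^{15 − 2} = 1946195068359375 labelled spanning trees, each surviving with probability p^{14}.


K_15 has 15^{15 − 2} = 1946195068359375 labelled spanning trees.
For each such spanning tree H, let X_H = 1 if all 14 edges of H are present in G. Then P[X_H = 1] = p^{14} = (14/15)^{14} = 11112006825558016/29192926025390625.
By linearity of expectation: E[X] = Σ_H E[X_H] = 1946195068359375 · p^{14} = 1946195068359375 · 11112006825558016/29192926025390625 = 11112006825558016/15.
Numerically: E[X] ≈ 7.41e+14.

E[X] = 1946195068359375 · (14/15)^{14} = 11112006825558016/15 ≈ 7.41e+14.


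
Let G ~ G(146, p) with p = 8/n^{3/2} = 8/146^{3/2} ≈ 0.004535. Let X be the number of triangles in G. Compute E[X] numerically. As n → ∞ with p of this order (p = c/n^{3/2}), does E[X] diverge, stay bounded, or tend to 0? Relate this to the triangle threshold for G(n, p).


Number of potential triangles: C(146, 3) = 508080.
Each occurs with probability p³ ≈ (0.004535)³ ≈ 9.325714e-08.
By linearity: E[X] = C(146, 3)·p³ ≈ 508080 · 9.325714e-08 ≈ 0.0474.
Since α = 3/2 > 1, p = c/n^{3/2} = o(1/n) is below the triangle threshold p ~ 1/n. Asymptotically E[X] ~ (c³/6)·n^{3(1−α)} = (8³/6)·n^{-1.5} → 0, so by Markov's inequality G has no triangles w.h.p.

E[X] ≈ 0.0474; in regime p = Θ(1/n^{3/2}) E[X] tends to 0 (below the triangle threshold p ~ 1/n).


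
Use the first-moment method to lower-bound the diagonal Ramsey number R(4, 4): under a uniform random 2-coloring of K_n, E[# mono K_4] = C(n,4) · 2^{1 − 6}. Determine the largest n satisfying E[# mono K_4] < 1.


We need C(n, 4) · 2^{1 − 6} < 1, i.e. C(n, 4) < 2^{6 − 1} = 32.
Check values of n near the boundary:
  n = 4: C(4, 4) = 1; 1 < 32? YES
  n = 5: C(5, 4) = 5; 5 < 32? YES
  n = 6: C(6, 4) = 15; 15 < 32? YES
  n = 7: C(7, 4) = 35; 35 < 32? NO
The largest n with C(n, 4) < 32 is n = 6 (where E[X] = 15/32 ≈ 0.468750). Hence R(4, 4) > 6, i.e. R(4, 4) ≥ 7.

Largest n = 6; hence R(4, 4) > 6.


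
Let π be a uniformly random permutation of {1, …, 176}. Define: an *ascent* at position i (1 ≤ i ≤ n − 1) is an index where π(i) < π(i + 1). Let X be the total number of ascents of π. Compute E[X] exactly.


Write X = Σ X_I over i = 1, …, 175, with X_I the indicator of one ascent.
There are 175 indicators.
For each fixed i, the pair (π(i), π(i+1)) is a uniformly random ordered pair of distinct values from {1, …, 176}; by symmetry P[π(i) < π(i+1)] = 1/2.
By linearity: E[X] = 175 · (1/2) = (176 − 1) · (1/2) = 175/2 ≈ 87.500.

E[X] = 175/2 = 87.500.


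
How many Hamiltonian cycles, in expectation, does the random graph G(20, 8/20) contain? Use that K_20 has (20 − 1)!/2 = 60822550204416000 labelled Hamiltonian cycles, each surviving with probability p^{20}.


K_20 has (20 − 1)!/2 = 60822550204416000 labelled Hamiltonian cycles.
For each such Hamiltonian cycle H, let X_H = 1 if all 20 edges of H are present in G. Then P[X_H = 1] = p^{20} = (2/5)^{20} = 1048576/95367431640625.
By linearity: E[X] = Σ_H E[X_H] = 60822550204416000 · p^{20} = 60822550204416000 · 1048576/95367431640625 = 510216531225165692928/762939453125.
Numerically: E[X] ≈ 6.6875e+08.

E[X] = 60822550204416000 · (2/5)^{20} = 510216531225165692928/762939453125 ≈ 6.6875e+08.


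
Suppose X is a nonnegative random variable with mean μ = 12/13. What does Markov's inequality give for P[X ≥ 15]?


μ = E[X] = 12/13, a = 15.
Markov: P[X ≥ 15] ≤ μ/a = (12/13)/15 = 4/65.
Numerically: ≈ 0.061538.
(Since a = 15 > μ = 0.923077, the bound 4/65 is < 1 and informative.)

P[X ≥ 15] ≤ 4/65 ≈ 0.061538.
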